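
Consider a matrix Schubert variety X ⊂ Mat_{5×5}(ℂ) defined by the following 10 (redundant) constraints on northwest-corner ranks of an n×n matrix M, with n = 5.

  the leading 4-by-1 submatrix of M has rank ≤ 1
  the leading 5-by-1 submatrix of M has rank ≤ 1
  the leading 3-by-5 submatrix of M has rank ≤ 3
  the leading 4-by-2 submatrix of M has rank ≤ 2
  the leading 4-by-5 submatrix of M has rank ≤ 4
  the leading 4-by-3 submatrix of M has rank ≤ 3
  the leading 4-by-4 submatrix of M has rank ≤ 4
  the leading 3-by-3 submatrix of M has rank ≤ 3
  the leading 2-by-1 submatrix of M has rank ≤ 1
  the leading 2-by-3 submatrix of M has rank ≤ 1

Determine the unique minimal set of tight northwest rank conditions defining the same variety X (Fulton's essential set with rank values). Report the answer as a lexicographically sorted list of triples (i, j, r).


Reconstructing r_w from the 10 given conditions:

  R[1]: 1 1 1 1 1
  R[2]: 1 1 1 2 2
  R[3]: 1 2 2 3 3
  R[4]: 1 2 3 4 4
  R[5]: 1 2 3 4 5

reading off 1-entries of Δ²R: w = (1, 4, 2, 3, 5).

1 SE-corner of the 2-cell Rothe diagram gives Ess(w):

[(2, 3, 1)]


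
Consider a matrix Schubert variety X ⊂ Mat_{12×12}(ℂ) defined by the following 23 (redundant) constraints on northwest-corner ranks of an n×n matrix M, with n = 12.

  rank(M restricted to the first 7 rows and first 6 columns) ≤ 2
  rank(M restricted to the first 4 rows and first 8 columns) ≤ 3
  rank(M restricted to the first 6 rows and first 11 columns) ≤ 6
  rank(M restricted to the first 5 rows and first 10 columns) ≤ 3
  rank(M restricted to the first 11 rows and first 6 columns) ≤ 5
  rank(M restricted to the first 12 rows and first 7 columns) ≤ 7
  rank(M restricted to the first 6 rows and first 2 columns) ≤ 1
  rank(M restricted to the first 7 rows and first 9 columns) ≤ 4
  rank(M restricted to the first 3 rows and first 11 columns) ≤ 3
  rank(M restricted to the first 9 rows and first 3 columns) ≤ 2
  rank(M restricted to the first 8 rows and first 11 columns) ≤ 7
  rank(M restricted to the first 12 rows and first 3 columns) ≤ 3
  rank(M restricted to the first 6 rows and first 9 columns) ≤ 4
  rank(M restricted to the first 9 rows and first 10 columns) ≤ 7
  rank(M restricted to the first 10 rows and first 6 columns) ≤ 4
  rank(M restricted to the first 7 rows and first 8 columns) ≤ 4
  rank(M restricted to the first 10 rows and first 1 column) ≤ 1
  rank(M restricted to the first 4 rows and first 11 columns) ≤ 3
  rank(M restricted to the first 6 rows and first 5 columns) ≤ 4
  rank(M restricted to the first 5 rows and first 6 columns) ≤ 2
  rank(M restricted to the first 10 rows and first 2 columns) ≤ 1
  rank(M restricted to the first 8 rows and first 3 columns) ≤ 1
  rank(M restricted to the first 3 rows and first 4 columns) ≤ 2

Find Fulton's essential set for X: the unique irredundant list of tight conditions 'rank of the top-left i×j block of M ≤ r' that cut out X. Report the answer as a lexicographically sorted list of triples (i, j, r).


Reconstructing r_w from the 23 given conditions:

  R[1]: 1  1  1  1  1  1  1  1  1  1  1  1
  R[2]: 1  1  1  2  2  2  2  2  2  2  2  2
  R[3]: 1  1  1  2  2  2  3  3  3  3  3  3
  R[4]: 1  1  1  2  2  2  3  3  3  3  3  4
  R[5]: 1  1  1  2  2  2  3  3  3  3  4  5
  R[6]: 1  1  1  2  2  2  3  4  4  4  5  6
  R[7]: 1  1  1  2  2  2  3  4  4  5  6  7
  R[8]: 1  1  1  2  3  3  4  5  5  6  7  8
  R[9]: 1  1  2  3  4  4  5  6  6  7  8  9
  R[10]: 1  1  2  3  4  4  5  6  7  8  9  10
  R[11]: 1  2  3  4  5  5  6  7  8  9  10  11
  R[12]: 1  2  3  4  5  6  7  8  9  10  11  12

hence w(1..12) = (1, 4, 7, 12, 11, 8, 10, 5, 3, 9, 2, 6).

Rothe diagram D(w) (35 cells), 7 SE-corners (essential conditions):

[(4, 11, 3), (5, 10, 3), (7, 6, 2), (7, 9, 4), (8, 3, 1), (10, 2, 1), (10, 6, 4)]


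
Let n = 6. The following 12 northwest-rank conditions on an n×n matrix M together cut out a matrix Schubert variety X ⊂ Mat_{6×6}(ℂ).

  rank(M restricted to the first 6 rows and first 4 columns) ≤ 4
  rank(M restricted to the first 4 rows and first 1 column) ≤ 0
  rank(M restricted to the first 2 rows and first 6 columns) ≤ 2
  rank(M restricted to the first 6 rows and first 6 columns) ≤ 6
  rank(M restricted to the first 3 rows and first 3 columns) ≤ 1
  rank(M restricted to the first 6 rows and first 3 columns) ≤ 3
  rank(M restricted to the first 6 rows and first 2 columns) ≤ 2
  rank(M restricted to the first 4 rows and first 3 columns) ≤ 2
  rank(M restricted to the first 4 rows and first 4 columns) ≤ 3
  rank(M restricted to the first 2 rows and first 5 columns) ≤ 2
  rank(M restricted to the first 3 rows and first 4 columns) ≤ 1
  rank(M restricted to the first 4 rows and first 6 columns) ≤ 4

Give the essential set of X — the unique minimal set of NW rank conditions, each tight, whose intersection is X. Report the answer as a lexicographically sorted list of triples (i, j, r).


Recovering R(i,j) via the rank-extension bound from the 12 conditions:

  R[1]: 0, 1, 1, 1, 1, 1
  R[2]: 0, 1, 1, 1, 2, 2
  R[3]: 0, 1, 1, 1, 2, 3
  R[4]: 0, 1, 2, 2, 3, 4
  R[5]: 1, 2, 3, 3, 4, 5
  R[6]: 1, 2, 3, 4, 5, 6

so w = (2, 5, 6, 3, 1, 4).

D(w) has 8 cells with 2 SE-corners; essential set:

[(3, 4, 1), (4, 1, 0)]


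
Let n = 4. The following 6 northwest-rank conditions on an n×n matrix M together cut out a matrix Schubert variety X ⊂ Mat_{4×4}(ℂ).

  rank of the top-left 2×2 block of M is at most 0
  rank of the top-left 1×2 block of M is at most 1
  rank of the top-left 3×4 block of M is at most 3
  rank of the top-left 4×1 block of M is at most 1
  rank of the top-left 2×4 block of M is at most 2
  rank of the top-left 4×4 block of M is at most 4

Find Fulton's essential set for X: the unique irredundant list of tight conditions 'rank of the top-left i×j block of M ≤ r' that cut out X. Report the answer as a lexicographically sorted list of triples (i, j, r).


The tightest implied rank at each (i,j), from the 6 conditions:

  R[1]: 0 | 0 | 1 | 1
  R[2]: 0 | 0 | 1 | 2
  R[3]: 1 | 1 | 2 | 3
  R[4]: 1 | 2 | 3 | 4

second differences of R give the permutation w = (3, 4, 1, 2).

Fulton essential set (1 of the 4 Rothe cells):

[(2, 2, 0)]


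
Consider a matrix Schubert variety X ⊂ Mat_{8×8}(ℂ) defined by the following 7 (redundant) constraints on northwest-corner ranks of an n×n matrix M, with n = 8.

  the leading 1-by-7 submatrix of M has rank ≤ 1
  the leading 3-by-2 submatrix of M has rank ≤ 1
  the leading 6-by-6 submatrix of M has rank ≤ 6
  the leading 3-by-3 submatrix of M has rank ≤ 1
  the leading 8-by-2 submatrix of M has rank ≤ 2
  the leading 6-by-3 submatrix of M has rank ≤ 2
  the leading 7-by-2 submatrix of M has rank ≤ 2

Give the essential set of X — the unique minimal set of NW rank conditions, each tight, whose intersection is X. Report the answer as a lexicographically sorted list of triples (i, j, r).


Propagating the 7 rank bounds to every northwest block:

  1 1 1 1 1 1 1 1
  1 1 1 2 2 2 2 2
  1 1 1 2 3 3 3 3
  1 2 2 3 4 4 4 4
  1 2 2 3 4 5 5 5
  1 2 2 3 4 5 6 6
  1 2 3 4 5 6 7 7
  1 2 3 4 5 6 7 8

so w = (1, 4, 5, 2, 6, 7, 3, 8).

Rothe diagram D(w) (6 cells), 2 SE-corners (essential conditions):

[(3, 3, 1), (6, 3, 2)]


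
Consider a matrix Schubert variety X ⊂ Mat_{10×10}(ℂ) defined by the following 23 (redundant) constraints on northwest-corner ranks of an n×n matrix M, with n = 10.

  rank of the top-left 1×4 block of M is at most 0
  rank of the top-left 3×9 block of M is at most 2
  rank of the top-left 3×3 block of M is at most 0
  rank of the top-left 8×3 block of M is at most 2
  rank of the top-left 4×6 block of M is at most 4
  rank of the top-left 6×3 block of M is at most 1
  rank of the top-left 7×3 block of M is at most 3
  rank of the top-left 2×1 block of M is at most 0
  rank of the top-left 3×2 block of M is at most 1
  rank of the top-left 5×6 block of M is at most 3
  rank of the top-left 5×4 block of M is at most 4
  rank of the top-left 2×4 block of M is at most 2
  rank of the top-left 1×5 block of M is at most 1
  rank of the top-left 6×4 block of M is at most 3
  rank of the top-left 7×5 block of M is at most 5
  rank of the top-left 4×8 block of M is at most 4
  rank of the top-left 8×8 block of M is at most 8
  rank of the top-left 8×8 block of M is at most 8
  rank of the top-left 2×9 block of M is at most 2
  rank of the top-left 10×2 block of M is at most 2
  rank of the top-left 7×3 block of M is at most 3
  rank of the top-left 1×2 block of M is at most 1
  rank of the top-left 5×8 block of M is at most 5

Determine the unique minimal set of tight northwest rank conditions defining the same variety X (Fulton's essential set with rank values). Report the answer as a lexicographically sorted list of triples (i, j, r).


Computing R[i][j] = min implied NW-rank bound (n=10, 23 conditions):

  row 1: 0 0 0 0 1 1 1 1 1 1
  row 2: 0 0 0 1 2 2 2 2 2 2
  row 3: 0 0 0 1 2 2 2 2 2 3
  row 4: 1 1 1 2 3 3 3 3 3 4
  row 5: 1 1 1 2 3 3 4 4 4 5
  row 6: 1 1 1 2 3 4 5 5 5 6
  row 7: 1 2 2 3 4 5 6 6 6 7
  row 8: 1 2 2 3 4 5 6 7 7 8
  row 9: 1 2 3 4 5 6 7 8 8 9
  row 10: 1 2 3 4 5 6 7 8 9 10

reading off 1-entries of Δ²R: w = (5, 4, 10, 1, 7, 6, 2, 8, 3, 9).

6 SE-corners of the 20-cell Rothe diagram give Ess(w):

[(1, 4, 0), (3, 3, 0), (3, 9, 2), (5, 6, 3), (6, 3, 1), (8, 3, 2)]


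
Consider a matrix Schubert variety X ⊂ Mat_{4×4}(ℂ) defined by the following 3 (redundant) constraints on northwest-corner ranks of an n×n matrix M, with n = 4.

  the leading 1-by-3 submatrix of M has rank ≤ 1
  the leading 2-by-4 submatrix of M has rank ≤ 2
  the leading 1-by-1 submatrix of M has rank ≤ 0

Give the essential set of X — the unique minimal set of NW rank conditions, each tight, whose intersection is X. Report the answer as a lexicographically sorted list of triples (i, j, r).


Reconstructing r_w from the 3 given conditions:

  i=1: 0  1  1  1
  i=2: 1  2  2  2
  i=3: 1  2  3  3
  i=4: 1  2  3  4

hence w(1..4) = (2, 1, 3, 4).

Fulton essential set (the sole Rothe cell):

[(1, 1, 0)]


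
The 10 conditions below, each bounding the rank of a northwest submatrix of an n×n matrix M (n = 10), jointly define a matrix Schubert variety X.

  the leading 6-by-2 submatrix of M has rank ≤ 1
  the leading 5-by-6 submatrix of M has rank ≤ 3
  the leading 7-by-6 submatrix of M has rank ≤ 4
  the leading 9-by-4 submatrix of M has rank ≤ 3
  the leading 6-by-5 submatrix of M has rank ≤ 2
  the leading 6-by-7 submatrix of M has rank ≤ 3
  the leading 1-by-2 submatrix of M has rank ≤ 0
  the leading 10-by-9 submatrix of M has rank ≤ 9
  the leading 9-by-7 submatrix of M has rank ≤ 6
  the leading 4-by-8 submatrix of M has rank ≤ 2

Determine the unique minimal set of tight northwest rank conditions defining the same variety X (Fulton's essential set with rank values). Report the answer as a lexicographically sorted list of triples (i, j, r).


Computing R[i][j] = min implied NW-rank bound (n=10, 10 conditions):

  i=1: 0, 0, 1, 1, 1, 1, 1, 1, 1, 1
  i=2: 1, 1, 2, 2, 2, 2, 2, 2, 2, 2
  i=3: 1, 1, 2, 2, 2, 2, 2, 2, 3, 3
  i=4: 1, 1, 2, 2, 2, 2, 2, 2, 3, 4
  i=5: 1, 1, 2, 2, 2, 3, 3, 3, 4, 5
  i=6: 1, 1, 2, 2, 2, 3, 3, 4, 5, 6
  i=7: 1, 2, 3, 3, 3, 4, 4, 5, 6, 7
  i=8: 1, 2, 3, 3, 4, 5, 5, 6, 7, 8
  i=9: 1, 2, 3, 3, 4, 5, 6, 7, 8, 9
  i=10: 1, 2, 3, 4, 5, 6, 7, 8, 9, 10

reading off 1-entries of Δ²R: w = (3, 1, 9, 10, 6, 8, 2, 5, 7, 4).

Rothe diagram D(w) (23 cells), 6 SE-corners (essential conditions):

[(1, 2, 0), (4, 8, 2), (6, 2, 1), (6, 5, 2), (6, 7, 3), (9, 4, 3)]


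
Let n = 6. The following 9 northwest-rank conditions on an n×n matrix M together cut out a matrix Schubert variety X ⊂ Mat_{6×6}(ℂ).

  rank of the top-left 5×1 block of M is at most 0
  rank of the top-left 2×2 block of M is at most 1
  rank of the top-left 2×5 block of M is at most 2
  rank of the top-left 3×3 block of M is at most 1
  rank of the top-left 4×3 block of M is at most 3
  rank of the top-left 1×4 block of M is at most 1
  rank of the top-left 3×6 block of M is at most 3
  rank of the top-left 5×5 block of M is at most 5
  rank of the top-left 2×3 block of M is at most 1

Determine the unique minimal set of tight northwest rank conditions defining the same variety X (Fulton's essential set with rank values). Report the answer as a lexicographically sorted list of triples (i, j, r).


Reconstructing r_w from the 9 given conditions:

  0 | 1 | 1 | 1 | 1 | 1
  0 | 1 | 1 | 2 | 2 | 2
  0 | 1 | 1 | 2 | 3 | 3
  0 | 1 | 2 | 3 | 4 | 4
  0 | 1 | 2 | 3 | 4 | 5
  1 | 2 | 3 | 4 | 5 | 6

hence w(1..6) = (2, 4, 5, 3, 6, 1).

2 SE-corners of the 7-cell Rothe diagram give Ess(w):

[(3, 3, 1), (5, 1, 0)]


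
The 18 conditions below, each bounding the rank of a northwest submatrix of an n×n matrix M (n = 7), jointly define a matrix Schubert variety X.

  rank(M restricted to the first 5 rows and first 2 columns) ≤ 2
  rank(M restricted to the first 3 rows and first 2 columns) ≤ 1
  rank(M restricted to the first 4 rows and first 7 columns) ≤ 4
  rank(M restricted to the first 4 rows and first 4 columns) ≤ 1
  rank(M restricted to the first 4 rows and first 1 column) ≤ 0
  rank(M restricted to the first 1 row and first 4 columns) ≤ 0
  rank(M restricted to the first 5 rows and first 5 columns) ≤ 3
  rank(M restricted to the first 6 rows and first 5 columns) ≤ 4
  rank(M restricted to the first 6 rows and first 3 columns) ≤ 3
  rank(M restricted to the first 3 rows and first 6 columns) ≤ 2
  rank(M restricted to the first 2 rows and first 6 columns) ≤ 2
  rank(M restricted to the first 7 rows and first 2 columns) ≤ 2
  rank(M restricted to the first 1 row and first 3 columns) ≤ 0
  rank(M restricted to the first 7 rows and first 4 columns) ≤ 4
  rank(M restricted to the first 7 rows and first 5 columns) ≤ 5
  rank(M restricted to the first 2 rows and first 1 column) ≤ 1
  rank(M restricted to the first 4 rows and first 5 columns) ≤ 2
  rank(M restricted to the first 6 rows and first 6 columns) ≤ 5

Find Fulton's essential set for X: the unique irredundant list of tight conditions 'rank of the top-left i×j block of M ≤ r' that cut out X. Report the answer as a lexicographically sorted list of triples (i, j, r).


Recovering R(i,j) via the rank-extension bound from the 18 conditions:

  row 1: 0 | 0 | 0 | 0 | 1 | 1 | 1
  row 2: 0 | 1 | 1 | 1 | 2 | 2 | 2
  row 3: 0 | 1 | 1 | 1 | 2 | 2 | 3
  row 4: 0 | 1 | 1 | 1 | 2 | 3 | 4
  row 5: 1 | 2 | 2 | 2 | 3 | 4 | 5
  row 6: 1 | 2 | 3 | 3 | 4 | 5 | 6
  row 7: 1 | 2 | 3 | 4 | 5 | 6 | 7

the unique w with this rank table is (5, 2, 7, 6, 1, 3, 4).

Fulton essential set (4 of the 12 Rothe cells):

[(1, 4, 0), (3, 6, 2), (4, 1, 0), (4, 4, 1)]


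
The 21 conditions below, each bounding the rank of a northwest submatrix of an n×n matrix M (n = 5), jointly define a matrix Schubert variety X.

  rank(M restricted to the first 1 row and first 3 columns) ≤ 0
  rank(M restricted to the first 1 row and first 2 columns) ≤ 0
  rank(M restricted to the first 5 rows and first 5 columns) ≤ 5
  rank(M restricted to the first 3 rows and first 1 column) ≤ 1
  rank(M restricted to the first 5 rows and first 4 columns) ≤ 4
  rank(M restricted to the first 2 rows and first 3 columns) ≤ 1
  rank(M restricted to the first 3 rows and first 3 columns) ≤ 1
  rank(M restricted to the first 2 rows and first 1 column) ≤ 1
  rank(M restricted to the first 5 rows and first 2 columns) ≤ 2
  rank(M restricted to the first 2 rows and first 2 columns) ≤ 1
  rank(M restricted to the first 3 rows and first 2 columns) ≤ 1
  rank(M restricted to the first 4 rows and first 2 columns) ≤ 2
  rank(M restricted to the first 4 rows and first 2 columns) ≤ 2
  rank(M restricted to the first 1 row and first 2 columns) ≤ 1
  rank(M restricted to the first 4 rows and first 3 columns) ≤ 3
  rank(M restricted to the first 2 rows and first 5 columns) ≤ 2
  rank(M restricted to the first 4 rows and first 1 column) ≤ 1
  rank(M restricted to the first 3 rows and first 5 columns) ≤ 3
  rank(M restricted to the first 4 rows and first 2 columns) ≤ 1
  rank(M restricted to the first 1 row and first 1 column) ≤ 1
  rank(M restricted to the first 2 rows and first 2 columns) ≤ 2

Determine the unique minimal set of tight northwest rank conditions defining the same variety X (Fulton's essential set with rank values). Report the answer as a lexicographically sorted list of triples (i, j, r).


Propagating the 21 rank bounds to every northwest block:

  0, 0, 0, 1, 1
  1, 1, 1, 2, 2
  1, 1, 1, 2, 3
  1, 1, 2, 3, 4
  1, 2, 3, 4, 5

reading off 1-entries of Δ²R: w = (4, 1, 5, 3, 2).

Fulton essential set (3 of the 6 Rothe cells):

[(1, 3, 0), (3, 3, 1), (4, 2, 1)]


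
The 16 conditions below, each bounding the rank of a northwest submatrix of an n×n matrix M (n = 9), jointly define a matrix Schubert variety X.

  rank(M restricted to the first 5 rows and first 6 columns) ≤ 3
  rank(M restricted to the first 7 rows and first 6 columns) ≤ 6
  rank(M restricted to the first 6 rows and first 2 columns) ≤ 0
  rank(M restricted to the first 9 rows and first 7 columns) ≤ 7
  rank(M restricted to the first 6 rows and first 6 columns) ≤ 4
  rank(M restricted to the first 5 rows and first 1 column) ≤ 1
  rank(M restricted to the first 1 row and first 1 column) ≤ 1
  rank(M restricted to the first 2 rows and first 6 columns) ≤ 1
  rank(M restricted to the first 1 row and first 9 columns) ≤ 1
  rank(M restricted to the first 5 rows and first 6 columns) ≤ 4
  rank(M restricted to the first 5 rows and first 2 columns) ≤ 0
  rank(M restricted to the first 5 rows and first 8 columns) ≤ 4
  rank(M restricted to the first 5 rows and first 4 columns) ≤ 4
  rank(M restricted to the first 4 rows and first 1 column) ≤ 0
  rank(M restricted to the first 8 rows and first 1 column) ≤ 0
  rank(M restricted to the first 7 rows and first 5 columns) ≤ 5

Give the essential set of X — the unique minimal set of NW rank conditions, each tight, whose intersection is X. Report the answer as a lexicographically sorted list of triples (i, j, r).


Recovering R(i,j) via the rank-extension bound from the 16 conditions:

  R[1]: 0 0 1 1 1 1 1 1 1
  R[2]: 0 0 1 1 1 1 2 2 2
  R[3]: 0 0 1 2 2 2 3 3 3
  R[4]: 0 0 1 2 3 3 4 4 4
  R[5]: 0 0 1 2 3 3 4 4 5
  R[6]: 0 0 1 2 3 4 5 5 6
  R[7]: 0 1 2 3 4 5 6 6 7
  R[8]: 0 1 2 3 4 5 6 7 8
  R[9]: 1 2 3 4 5 6 7 8 9

second differences of R give the permutation w = (3, 7, 4, 5, 9, 6, 2, 8, 1).

5 SE-corners of the 19-cell Rothe diagram give Ess(w):

[(2, 6, 1), (5, 6, 3), (5, 8, 4), (6, 2, 0), (8, 1, 0)]


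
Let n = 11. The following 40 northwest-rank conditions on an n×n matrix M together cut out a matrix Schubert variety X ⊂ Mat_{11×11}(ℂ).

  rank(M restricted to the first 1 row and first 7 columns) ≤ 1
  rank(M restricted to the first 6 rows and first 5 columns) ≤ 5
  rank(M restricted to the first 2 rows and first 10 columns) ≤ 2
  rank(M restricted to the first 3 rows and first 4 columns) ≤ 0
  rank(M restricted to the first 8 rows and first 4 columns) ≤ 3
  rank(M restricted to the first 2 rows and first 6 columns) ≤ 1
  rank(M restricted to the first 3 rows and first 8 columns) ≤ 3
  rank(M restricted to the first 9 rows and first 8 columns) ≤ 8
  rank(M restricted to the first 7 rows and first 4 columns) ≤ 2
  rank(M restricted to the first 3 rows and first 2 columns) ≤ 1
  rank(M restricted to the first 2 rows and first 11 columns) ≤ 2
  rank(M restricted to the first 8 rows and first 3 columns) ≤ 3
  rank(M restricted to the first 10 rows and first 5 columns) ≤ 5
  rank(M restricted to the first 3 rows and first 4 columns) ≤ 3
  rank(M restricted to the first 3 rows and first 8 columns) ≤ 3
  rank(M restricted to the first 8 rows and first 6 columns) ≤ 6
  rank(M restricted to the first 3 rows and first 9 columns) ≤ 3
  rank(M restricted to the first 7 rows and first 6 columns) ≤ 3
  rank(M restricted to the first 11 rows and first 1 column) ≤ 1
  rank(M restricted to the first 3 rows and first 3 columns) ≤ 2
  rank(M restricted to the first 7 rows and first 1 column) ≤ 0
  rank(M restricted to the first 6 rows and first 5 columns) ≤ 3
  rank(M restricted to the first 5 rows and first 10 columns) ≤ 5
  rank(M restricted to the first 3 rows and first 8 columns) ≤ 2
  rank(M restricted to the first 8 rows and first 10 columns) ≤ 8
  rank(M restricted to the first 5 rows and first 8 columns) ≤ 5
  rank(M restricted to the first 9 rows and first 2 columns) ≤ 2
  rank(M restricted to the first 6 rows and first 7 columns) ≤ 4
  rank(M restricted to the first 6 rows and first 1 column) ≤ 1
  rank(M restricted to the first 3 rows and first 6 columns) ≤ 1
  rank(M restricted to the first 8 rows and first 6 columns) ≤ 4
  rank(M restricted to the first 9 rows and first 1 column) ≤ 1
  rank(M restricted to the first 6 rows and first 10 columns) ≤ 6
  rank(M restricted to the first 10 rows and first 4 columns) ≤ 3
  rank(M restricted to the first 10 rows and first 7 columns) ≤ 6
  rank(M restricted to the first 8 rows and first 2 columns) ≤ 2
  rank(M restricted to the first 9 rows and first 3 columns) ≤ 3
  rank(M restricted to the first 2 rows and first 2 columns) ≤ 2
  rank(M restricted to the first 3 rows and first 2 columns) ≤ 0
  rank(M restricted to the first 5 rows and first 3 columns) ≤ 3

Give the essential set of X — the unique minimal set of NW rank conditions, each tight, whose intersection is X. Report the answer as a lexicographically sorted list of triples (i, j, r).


Reconstructing r_w from the 40 given conditions:

  i=1: 0, 0, 0, 0, 1, 1, 1, 1, 1, 1, 1
  i=2: 0, 0, 0, 0, 1, 1, 2, 2, 2, 2, 2
  i=3: 0, 0, 0, 0, 1, 1, 2, 2, 3, 3, 3
  i=4: 0, 1, 1, 1, 2, 2, 3, 3, 4, 4, 4
  i=5: 0, 1, 2, 2, 3, 3, 4, 4, 5, 5, 5
  i=6: 0, 1, 2, 2, 3, 3, 4, 5, 6, 6, 6
  i=7: 0, 1, 2, 2, 3, 3, 4, 5, 6, 7, 7
  i=8: 1, 2, 3, 3, 4, 4, 5, 6, 7, 8, 8
  i=9: 1, 2, 3, 3, 4, 5, 6, 7, 8, 9, 9
  i=10: 1, 2, 3, 3, 4, 5, 6, 7, 8, 9, 10
  i=11: 1, 2, 3, 4, 5, 6, 7, 8, 9, 10, 11

so w = (5, 7, 9, 2, 3, 8, 10, 1, 6, 11, 4).

D(w) has 25 cells with 7 SE-corners; essential set:

[(3, 4, 0), (3, 6, 1), (3, 8, 2), (7, 1, 0), (7, 4, 2), (7, 6, 3), (10, 4, 3)]


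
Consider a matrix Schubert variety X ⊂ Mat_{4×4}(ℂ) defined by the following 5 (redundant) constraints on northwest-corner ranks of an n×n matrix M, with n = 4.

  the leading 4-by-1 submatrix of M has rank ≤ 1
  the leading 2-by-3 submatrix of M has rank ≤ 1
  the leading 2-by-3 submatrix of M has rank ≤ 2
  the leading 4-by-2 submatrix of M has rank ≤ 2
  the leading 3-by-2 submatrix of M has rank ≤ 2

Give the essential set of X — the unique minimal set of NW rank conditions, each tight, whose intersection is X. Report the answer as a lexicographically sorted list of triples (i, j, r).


Computing R[i][j] = min implied NW-rank bound (n=4, 5 conditions):

  i=1: 1, 1, 1, 1
  i=2: 1, 1, 1, 2
  i=3: 1, 2, 2, 3
  i=4: 1, 2, 3, 4

the unique w with this rank table is (1, 4, 2, 3).

Rothe diagram D(w) (2 cells), 1 SE-corner (essential condition):

[(2, 3, 1)]


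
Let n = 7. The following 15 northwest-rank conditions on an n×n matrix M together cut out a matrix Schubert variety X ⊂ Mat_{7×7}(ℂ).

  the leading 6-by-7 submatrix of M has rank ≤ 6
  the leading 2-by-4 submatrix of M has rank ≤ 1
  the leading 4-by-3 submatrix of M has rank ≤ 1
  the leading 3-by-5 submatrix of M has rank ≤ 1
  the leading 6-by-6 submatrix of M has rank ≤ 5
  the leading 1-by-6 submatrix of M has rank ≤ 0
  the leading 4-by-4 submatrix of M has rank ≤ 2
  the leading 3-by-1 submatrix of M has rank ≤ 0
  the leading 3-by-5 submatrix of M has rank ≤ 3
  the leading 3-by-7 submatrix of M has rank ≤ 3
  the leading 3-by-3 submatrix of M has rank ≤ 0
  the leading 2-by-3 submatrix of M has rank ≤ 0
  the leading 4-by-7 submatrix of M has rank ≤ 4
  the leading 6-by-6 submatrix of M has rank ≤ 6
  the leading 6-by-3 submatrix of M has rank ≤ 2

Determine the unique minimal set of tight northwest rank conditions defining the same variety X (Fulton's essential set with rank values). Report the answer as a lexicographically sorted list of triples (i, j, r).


Propagating the 15 rank bounds to every northwest block:

  row 1: 0  0  0  0  0  0  1
  row 2: 0  0  0  1  1  1  2
  row 3: 0  0  0  1  1  2  3
  row 4: 1  1  1  2  2  3  4
  row 5: 1  2  2  3  3  4  5
  row 6: 1  2  2  3  4  5  6
  row 7: 1  2  3  4  5  6  7

second differences of R give the permutation w = (7, 4, 6, 1, 2, 5, 3).

Rothe diagram D(w) (14 cells), 4 SE-corners (essential conditions):

[(1, 6, 0), (3, 3, 0), (3, 5, 1), (6, 3, 2)]


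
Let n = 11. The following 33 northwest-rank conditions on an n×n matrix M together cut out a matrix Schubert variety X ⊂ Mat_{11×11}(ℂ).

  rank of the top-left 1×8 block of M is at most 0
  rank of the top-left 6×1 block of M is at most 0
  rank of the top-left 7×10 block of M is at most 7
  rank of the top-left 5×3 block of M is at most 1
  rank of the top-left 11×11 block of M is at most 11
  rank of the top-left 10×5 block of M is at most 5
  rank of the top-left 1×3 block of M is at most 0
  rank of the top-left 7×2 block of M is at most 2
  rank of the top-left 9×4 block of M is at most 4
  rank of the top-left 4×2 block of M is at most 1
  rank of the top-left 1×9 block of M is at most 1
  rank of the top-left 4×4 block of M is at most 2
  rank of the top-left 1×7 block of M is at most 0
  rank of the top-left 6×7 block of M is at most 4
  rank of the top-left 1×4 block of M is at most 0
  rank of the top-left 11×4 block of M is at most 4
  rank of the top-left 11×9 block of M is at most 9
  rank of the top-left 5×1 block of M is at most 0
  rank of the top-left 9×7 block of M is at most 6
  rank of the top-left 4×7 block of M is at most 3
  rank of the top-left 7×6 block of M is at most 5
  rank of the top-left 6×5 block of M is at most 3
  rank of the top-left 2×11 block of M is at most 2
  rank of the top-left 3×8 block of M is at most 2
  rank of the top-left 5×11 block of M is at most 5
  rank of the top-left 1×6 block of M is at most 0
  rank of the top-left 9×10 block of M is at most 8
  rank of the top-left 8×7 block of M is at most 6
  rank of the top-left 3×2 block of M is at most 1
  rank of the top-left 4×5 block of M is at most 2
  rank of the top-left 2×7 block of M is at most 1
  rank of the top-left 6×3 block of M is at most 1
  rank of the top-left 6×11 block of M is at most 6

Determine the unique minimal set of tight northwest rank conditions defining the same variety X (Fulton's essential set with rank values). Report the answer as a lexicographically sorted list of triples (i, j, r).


Computing R[i][j] = min implied NW-rank bound (n=11, 33 conditions):

  i=1: 0, 0, 0, 0, 0, 0, 0, 0, 1, 1, 1
  i=2: 0, 1, 1, 1, 1, 1, 1, 1, 2, 2, 2
  i=3: 0, 1, 1, 2, 2, 2, 2, 2, 3, 3, 3
  i=4: 0, 1, 1, 2, 2, 3, 3, 3, 4, 4, 4
  i=5: 0, 1, 1, 2, 3, 4, 4, 4, 5, 5, 5
  i=6: 0, 1, 1, 2, 3, 4, 4, 5, 6, 6, 6
  i=7: 1, 2, 2, 3, 4, 5, 5, 6, 7, 7, 7
  i=8: 1, 2, 3, 4, 5, 6, 6, 7, 8, 8, 8
  i=9: 1, 2, 3, 4, 5, 6, 6, 7, 8, 8, 9
  i=10: 1, 2, 3, 4, 5, 6, 7, 8, 9, 9, 10
  i=11: 1, 2, 3, 4, 5, 6, 7, 8, 9, 10, 11

hence w(1..11) = (9, 2, 4, 6, 5, 8, 1, 3, 11, 7, 10).

Rothe diagram D(w) (21 cells), 7 SE-corners (essential conditions):

[(1, 8, 0), (4, 5, 2), (6, 1, 0), (6, 3, 1), (6, 7, 4), (9, 7, 6), (9, 10, 8)]


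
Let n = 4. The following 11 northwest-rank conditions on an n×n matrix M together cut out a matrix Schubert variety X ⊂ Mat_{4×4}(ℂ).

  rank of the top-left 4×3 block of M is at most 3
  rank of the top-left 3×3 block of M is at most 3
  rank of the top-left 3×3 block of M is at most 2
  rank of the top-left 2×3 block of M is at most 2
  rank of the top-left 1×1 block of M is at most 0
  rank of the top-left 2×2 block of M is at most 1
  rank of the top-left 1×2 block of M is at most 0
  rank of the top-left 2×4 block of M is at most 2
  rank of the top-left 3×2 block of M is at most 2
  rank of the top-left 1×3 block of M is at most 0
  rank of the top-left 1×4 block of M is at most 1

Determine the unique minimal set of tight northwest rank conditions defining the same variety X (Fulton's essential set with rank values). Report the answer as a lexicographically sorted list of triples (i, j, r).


Computing R[i][j] = min implied NW-rank bound (n=4, 11 conditions):

  R[1]: 0 0 0 1
  R[2]: 1 1 1 2
  R[3]: 1 2 2 3
  R[4]: 1 2 3 4

giving w = (4, 1, 2, 3) via Δ²R.

Fulton essential set (1 of the 3 Rothe cells):

[(1, 3, 0)]


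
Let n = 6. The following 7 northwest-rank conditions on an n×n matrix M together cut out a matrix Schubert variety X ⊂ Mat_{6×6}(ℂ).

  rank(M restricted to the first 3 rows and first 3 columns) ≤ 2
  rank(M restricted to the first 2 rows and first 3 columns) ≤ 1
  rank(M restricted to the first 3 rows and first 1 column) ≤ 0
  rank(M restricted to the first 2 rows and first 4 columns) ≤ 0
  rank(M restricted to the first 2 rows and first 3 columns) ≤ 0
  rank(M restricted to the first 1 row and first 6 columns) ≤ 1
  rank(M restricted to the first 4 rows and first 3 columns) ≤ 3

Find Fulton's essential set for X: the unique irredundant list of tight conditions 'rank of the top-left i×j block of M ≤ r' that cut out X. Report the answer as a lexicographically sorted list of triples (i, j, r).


The tightest implied rank at each (i,j), from the 7 conditions:

  row 1: 0 0 0 0 1 1
  row 2: 0 0 0 0 1 2
  row 3: 0 1 1 1 2 3
  row 4: 1 2 2 2 3 4
  row 5: 1 2 3 3 4 5
  row 6: 1 2 3 4 5 6

second differences of R give the permutation w = (5, 6, 2, 1, 3, 4).

|D(w)|=9, |Ess(w)|=2:

[(2, 4, 0), (3, 1, 0)]


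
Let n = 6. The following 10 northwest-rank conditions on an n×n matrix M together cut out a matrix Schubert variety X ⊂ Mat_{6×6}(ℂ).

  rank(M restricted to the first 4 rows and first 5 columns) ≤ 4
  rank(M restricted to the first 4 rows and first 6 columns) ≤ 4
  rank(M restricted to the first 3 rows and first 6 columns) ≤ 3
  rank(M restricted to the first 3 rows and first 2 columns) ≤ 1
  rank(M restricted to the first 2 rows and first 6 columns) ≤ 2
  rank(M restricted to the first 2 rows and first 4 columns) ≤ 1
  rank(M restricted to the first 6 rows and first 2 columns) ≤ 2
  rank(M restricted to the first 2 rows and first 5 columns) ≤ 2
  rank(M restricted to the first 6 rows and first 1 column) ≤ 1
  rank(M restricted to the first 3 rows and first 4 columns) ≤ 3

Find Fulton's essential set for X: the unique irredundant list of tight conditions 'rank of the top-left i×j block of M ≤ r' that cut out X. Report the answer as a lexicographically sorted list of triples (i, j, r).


Computing R[i][j] = min implied NW-rank bound (n=6, 10 conditions):

  1 | 1 | 1 | 1 | 1 | 1
  1 | 1 | 1 | 1 | 2 | 2
  1 | 1 | 2 | 2 | 3 | 3
  1 | 2 | 3 | 3 | 4 | 4
  1 | 2 | 3 | 4 | 5 | 5
  1 | 2 | 3 | 4 | 5 | 6

second differences of R give the permutation w = (1, 5, 3, 2, 4, 6).

D(w) has 4 cells with 2 SE-corners; essential set:

[(2, 4, 1), (3, 2, 1)]


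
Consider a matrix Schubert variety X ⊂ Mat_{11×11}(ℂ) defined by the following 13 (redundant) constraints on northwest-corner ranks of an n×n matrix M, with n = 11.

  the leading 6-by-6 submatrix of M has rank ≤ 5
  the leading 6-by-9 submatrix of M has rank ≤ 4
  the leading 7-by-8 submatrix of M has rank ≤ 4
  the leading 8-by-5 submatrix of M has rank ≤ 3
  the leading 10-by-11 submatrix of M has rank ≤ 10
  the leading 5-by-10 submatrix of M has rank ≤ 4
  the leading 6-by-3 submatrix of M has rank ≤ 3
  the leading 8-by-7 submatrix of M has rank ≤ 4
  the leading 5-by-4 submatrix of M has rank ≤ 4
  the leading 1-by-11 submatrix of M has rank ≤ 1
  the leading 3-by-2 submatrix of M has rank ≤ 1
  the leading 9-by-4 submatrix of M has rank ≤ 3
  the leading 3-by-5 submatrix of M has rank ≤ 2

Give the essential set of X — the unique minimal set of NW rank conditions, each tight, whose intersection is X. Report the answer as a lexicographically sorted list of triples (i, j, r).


The tightest implied rank at each (i,j), from the 13 conditions:

  row 1: 1, 1, 1, 1, 1, 1, 1, 1, 1, 1, 1
  row 2: 1, 1, 2, 2, 2, 2, 2, 2, 2, 2, 2
  row 3: 1, 1, 2, 2, 2, 3, 3, 3, 3, 3, 3
  row 4: 1, 2, 3, 3, 3, 4, 4, 4, 4, 4, 4
  row 5: 1, 2, 3, 3, 3, 4, 4, 4, 4, 4, 5
  row 6: 1, 2, 3, 3, 3, 4, 4, 4, 4, 5, 6
  row 7: 1, 2, 3, 3, 3, 4, 4, 4, 5, 6, 7
  row 8: 1, 2, 3, 3, 3, 4, 4, 5, 6, 7, 8
  row 9: 1, 2, 3, 3, 4, 5, 5, 6, 7, 8, 9
  row 10: 1, 2, 3, 4, 5, 6, 6, 7, 8, 9, 10
  row 11: 1, 2, 3, 4, 5, 6, 7, 8, 9, 10, 11

second differences of R give the permutation w = (1, 3, 6, 2, 11, 10, 9, 8, 5, 4, 7).

D(w) has 23 cells with 8 SE-corners; essential set:

[(3, 2, 1), (3, 5, 2), (5, 10, 4), (6, 9, 4), (7, 8, 4), (8, 5, 3), (8, 7, 4), (9, 4, 3)]


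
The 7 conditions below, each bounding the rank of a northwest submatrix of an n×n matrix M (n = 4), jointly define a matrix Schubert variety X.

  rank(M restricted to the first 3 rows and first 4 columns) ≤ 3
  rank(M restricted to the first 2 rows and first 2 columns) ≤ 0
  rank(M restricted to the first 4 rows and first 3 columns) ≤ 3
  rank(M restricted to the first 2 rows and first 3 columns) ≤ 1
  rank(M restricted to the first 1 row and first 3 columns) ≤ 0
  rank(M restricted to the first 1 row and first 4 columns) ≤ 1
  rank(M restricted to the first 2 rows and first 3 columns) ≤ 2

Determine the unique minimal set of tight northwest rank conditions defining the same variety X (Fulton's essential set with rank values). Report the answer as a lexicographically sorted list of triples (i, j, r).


Recovering R(i,j) via the rank-extension bound from the 7 conditions:

  0  0  0  1
  0  0  1  2
  1  1  2  3
  1  2  3  4

hence w(1..4) = (4, 3, 1, 2).

2 SE-corners of the 5-cell Rothe diagram give Ess(w):

[(1, 3, 0), (2, 2, 0)]


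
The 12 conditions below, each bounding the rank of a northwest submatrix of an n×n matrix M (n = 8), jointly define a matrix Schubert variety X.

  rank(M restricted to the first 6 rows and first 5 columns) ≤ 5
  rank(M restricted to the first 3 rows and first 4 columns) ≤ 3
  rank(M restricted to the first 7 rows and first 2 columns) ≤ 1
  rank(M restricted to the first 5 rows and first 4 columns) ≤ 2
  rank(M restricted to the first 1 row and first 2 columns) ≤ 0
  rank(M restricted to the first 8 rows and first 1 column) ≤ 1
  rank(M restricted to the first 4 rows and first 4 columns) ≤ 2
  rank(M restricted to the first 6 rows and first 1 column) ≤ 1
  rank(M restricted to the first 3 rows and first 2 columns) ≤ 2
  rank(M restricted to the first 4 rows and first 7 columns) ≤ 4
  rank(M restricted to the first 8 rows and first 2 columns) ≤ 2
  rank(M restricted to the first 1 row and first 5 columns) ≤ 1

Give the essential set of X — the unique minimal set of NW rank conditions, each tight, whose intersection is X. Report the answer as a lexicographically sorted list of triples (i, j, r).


Propagating the 12 rank bounds to every northwest block:

  R[1]: 0 0 1 1 1 1 1 1
  R[2]: 1 1 2 2 2 2 2 2
  R[3]: 1 1 2 2 3 3 3 3
  R[4]: 1 1 2 2 3 4 4 4
  R[5]: 1 1 2 2 3 4 5 5
  R[6]: 1 1 2 3 4 5 6 6
  R[7]: 1 1 2 3 4 5 6 7
  R[8]: 1 2 3 4 5 6 7 8

the unique w with this rank table is (3, 1, 5, 6, 7, 4, 8, 2).

ℓ(w)=10; the 3 essential cells (i,j,r):

[(1, 2, 0), (5, 4, 2), (7, 2, 1)]


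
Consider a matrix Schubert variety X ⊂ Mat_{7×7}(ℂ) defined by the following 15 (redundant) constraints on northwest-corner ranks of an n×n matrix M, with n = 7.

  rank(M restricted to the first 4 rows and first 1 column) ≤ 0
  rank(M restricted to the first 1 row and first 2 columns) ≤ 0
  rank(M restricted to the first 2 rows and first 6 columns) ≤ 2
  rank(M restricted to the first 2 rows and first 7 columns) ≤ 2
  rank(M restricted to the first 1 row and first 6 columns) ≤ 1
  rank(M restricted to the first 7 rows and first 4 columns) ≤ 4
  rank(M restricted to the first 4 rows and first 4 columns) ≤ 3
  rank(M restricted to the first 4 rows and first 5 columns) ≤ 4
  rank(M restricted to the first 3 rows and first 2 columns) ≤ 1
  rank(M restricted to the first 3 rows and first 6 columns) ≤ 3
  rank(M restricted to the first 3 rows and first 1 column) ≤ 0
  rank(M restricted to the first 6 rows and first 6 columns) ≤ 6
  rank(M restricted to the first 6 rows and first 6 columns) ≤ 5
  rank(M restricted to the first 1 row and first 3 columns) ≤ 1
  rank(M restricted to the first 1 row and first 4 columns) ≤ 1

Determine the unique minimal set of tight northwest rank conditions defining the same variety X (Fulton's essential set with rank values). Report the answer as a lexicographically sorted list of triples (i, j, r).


Reconstructing r_w from the 15 given conditions:

  0  0  1  1  1  1  1
  0  1  2  2  2  2  2
  0  1  2  3  3  3  3
  0  1  2  3  4  4  4
  1  2  3  4  5  5  5
  1  2  3  4  5  5  6
  1  2  3  4  5  6  7

so w = (3, 2, 4, 5, 1, 7, 6).

|D(w)|=6, |Ess(w)|=3:

[(1, 2, 0), (4, 1, 0), (6, 6, 5)]


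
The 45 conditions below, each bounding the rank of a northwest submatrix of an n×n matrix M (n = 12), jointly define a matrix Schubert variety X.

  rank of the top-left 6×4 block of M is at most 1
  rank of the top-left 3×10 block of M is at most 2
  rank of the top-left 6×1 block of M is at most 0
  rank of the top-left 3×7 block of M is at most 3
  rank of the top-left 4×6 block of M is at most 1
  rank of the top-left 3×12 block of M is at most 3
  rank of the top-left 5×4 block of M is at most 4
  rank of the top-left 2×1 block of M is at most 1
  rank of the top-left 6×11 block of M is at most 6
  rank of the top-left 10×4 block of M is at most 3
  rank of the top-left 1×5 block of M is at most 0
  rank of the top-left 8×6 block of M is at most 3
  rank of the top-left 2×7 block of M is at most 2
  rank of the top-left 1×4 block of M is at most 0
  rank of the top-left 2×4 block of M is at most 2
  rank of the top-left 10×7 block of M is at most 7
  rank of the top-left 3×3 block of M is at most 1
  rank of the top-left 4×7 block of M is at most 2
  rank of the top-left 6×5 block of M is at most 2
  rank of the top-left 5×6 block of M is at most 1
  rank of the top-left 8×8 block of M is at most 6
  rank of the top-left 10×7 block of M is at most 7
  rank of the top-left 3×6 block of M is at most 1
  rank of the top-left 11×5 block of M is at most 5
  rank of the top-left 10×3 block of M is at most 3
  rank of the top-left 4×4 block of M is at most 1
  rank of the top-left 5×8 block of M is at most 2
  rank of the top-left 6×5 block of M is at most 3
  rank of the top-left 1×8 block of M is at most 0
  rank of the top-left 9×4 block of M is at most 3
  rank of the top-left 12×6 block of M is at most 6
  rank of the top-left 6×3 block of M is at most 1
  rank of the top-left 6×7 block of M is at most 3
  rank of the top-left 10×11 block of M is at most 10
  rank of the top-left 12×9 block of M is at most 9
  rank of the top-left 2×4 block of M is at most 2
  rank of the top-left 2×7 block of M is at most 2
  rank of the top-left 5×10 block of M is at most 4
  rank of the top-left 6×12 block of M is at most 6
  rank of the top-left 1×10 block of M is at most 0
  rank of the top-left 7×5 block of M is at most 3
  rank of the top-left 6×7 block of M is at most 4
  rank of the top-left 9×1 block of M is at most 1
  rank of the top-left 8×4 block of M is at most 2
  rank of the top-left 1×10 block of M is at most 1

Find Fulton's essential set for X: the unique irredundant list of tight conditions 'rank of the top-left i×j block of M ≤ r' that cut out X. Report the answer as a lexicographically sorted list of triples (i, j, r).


Recovering R(i,j) via the rank-extension bound from the 45 conditions:

  row 1: 0 0 0 0 0 0 0 0 0 0 1 1
  row 2: 0 1 1 1 1 1 1 1 1 1 2 2
  row 3: 0 1 1 1 1 1 2 2 2 2 3 3
  row 4: 0 1 1 1 1 1 2 2 3 3 4 4
  row 5: 0 1 1 1 1 1 2 2 3 4 5 5
  row 6: 0 1 1 1 2 2 3 3 4 5 6 6
  row 7: 1 2 2 2 3 3 4 4 5 6 7 7
  row 8: 1 2 2 2 3 3 4 5 6 7 8 8
  row 9: 1 2 3 3 4 4 5 6 7 8 9 9
  row 10: 1 2 3 3 4 5 6 7 8 9 10 10
  row 11: 1 2 3 4 5 6 7 8 9 10 11 11
  row 12: 1 2 3 4 5 6 7 8 9 10 11 12

giving w = (11, 2, 7, 9, 10, 5, 1, 8, 3, 6, 4, 12) via Δ²R.

D(w) has 35 cells with 8 SE-corners; essential set:

[(1, 10, 0), (5, 6, 1), (5, 8, 2), (6, 1, 0), (6, 4, 1), (8, 4, 2), (8, 6, 3), (10, 4, 3)]
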